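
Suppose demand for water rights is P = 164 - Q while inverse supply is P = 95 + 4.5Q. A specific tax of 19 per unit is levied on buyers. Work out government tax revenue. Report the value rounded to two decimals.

172.73

Pre-tax equilibrium: 164 - Q = 95 + 4.5Q gives Q* = 12.5455, P* = 151.4545.
With the tax, buyers' net willingness to pay falls by 19: (164 - 19) - Q = 95 + 4.5Q, so Q_t = 9.0909. Buyers pay P_b = 154.9091; sellers receive P_s = P_b - 19 = 135.9091.
Revenue is the tax times quantity traded: 19 x 9.0909 = 172.7273.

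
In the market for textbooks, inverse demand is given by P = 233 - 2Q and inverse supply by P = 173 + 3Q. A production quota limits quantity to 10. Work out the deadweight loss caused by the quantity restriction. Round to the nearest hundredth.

Without the quota, 233 - 2Q = 173 + 3Q gives Q* = 12.
At Q = 10 the demand price is 233 - 2(10) = 213 and the supply price is 173 + 3(10) = 203.
Deadweight loss is the triangle between the curves from 10 to 12: (1/2)(213 - 203)(12 - 10) = 10.

10.00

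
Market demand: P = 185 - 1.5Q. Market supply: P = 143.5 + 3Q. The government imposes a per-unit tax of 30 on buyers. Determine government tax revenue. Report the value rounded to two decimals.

76.67

Pre-tax equilibrium: 185 - 1.5Q = 143.5 + 3Q gives Q* = 9.2222, P* = 171.1667.
A tax on buyers shifts demand down by 30: (185 - 30) - 1.5Q = 143.5 + 3Q, so Q_t = 2.5556. Buyers pay P_b = 181.1667; sellers receive P_s = P_b - 30 = 151.1667.
Revenue is the tax times quantity traded: 30 x 2.5556 = 76.6667.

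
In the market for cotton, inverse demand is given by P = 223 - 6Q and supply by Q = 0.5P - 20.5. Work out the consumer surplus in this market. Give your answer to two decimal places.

Rewriting supply in inverse form: P = 41 + 2Q.
Equilibrium: 223 - 6Q = 41 + 2Q, so Q* = 22.75 and P* = 86.5.
CS is the area between the demand curve and P* from 0 to Q*: (1/2)(22.75)(136.5) = 1552.6875.

1552.69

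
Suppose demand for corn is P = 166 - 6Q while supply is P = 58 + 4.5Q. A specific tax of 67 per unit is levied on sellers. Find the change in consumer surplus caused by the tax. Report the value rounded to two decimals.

-271.65

Pre-tax equilibrium: 166 - 6Q = 58 + 4.5Q gives Q* = 10.2857, P* = 104.2857.
With the tax, sellers need 67 more per unit: 166 - 6Q = 58 + 4.5Q + 67, so Q_t = 3.9048. Buyers pay P_b = 142.5714; sellers receive P_s = P_b - 67 = 75.5714.
Consumers lose the trapezoid between P* and P_b out to Q_t plus the triangle from Q_t to Q*: change in CS = 45.7415 - 317.3878 = -271.6463.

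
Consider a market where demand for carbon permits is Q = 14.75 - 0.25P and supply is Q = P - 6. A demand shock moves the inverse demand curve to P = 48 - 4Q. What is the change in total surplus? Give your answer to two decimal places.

Rewriting demand in inverse form: P = 59 - 4Q.
Rewriting supply in inverse form: P = 6 + Q.
Initial equilibrium: Q_0 = 10.6, P_0 = 16.6; CS_0 = (1/2)(10.6)(42.4) = 224.72, PS_0 = (1/2)(10.6)(10.6) = 56.18.
New equilibrium: 48 - 4Q = 6 + Q gives Q_1 = 8.4, P_1 = 14.4; CS_1 = 141.12, PS_1 = 35.28.
Change in total surplus = (141.12 + 35.28) - (224.72 + 56.18) = -104.5.

-104.50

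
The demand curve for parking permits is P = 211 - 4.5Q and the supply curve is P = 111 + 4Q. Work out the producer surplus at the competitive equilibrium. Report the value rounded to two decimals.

276.82

Set 211 - 4.5Q = 111 + 4Q, which gives 100 = 8.5Q, so Q* = 11.7647 and P* = 211 - 4.5(11.7647) = 158.0588.
The supply curve's price intercept is 111, so PS = (1/2)(Q*)(P* - 111) = (1/2)(11.7647)(47.0588) = 276.8166.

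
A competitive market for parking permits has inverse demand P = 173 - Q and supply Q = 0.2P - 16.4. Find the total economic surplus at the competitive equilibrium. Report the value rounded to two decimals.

Rewriting supply in inverse form: P = 82 + 5Q.
Equilibrium: 173 - Q = 82 + 5Q, so Q* = 15.1667 and P* = 157.8333.
CS = (1/2)(15.1667)(15.1667) = 115.0139 and PS = (1/2)(15.1667)(75.8333) = 575.0694, so total surplus = 690.0833.

690.08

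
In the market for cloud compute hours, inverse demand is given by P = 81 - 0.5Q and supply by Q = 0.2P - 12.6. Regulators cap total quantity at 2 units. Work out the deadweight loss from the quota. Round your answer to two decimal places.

Rewriting supply in inverse form: P = 63 + 5Q.
Without the quota, 81 - 0.5Q = 63 + 5Q gives Q* = 3.2727.
At Q = 2 the demand price is 81 - 0.5(2) = 80 and the supply price is 63 + 5(2) = 73.
DWL = (1/2)(gap between curves at 2) x (Q* - 2) = (1/2)(7)(1.2727) = 4.4545.

4.45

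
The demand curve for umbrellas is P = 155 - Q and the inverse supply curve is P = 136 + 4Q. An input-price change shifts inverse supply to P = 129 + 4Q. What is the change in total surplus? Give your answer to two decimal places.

Initial equilibrium: Q_0 = 3.8, P_0 = 151.2; CS_0 = (1/2)(3.8)(3.8) = 7.22, PS_0 = (1/2)(3.8)(15.2) = 28.88.
New equilibrium: 155 - Q = 129 + 4Q gives Q_1 = 5.2, P_1 = 149.8; CS_1 = 13.52, PS_1 = 54.08.
Change in total surplus = (13.52 + 54.08) - (7.22 + 28.88) = 31.5.

31.50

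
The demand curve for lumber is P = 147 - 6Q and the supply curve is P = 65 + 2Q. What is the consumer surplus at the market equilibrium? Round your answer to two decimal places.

Setting demand equal to supply, 82 = 8Q, so Q* = 10.25 and P* = 85.5.
The demand choke price is 147, so CS = (1/2)(Q*)(147 - P*) = (1/2)(10.25)(61.5) = 315.1875.

315.19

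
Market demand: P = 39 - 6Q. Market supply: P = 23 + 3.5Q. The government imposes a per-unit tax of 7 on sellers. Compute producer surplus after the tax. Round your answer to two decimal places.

Without the tax, 39 - 6Q = 23 + 3.5Q so Q* = 1.6842 and P* = 28.8947.
A tax on sellers shifts supply up by 7: 39 - 6Q = 23 + 3.5Q + 7, so Q_t = 0.9474. Buyers pay P_b = 33.3158; sellers receive P_s = P_b - 7 = 26.3158.
PS = (1/2)(Q_t)(P_s - 23) = (1/2)(0.9474)(3.3158) = 1.5706.

1.57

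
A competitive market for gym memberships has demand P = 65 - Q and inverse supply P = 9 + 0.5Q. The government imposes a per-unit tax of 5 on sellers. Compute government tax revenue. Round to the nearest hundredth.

170.00

Pre-tax equilibrium: 65 - Q = 9 + 0.5Q gives Q* = 37.3333, P* = 27.6667.
With the tax, sellers need 5 more per unit: 65 - Q = 9 + 0.5Q + 5, so Q_t = 34. Buyers pay P_b = 31; sellers receive P_s = P_b - 5 = 26.
Revenue is the tax times quantity traded: 5 x 34 = 170.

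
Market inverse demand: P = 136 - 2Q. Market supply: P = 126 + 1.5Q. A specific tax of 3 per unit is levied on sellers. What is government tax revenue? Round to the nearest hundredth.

Pre-tax equilibrium: 136 - 2Q = 126 + 1.5Q gives Q* = 2.8571, P* = 130.2857.
With the tax, sellers need 3 more per unit: 136 - 2Q = 126 + 1.5Q + 3, so Q_t = 2. Buyers pay P_b = 132; sellers receive P_s = P_b - 3 = 129.
Tax revenue = t x Q_t = 3 x 2 = 6.

6.00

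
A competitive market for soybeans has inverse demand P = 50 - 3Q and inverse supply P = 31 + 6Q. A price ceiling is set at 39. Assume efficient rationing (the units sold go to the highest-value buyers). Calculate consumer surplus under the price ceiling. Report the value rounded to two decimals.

12.00

Without the control, 50 - 3Q = 31 + 6Q so Q* = 2.1111 and P* = 43.6667.
At P = 39, sellers supply (39 - 31)/6 = 1.3333 while buyers want more, so the quantity traded is 1.3333 at price 39.
The demand price at Q = 1.3333 is 46. CS is the trapezoid between demand and 39 over [0, 1.3333]: (1/2)[(50 - 39) + (46 - 39)](1.3333) = 12.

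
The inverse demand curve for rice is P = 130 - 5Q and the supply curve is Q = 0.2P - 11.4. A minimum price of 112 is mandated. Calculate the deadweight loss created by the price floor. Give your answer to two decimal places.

68.45

Rewriting supply in inverse form: P = 57 + 5Q.
Without the control, 130 - 5Q = 57 + 5Q so Q* = 7.3 and P* = 93.5.
At the floor price 112, quantity demanded is (130 - 112)/5 = 3.6; demand is the short side, so Q = 3.6 trades at P = 112.
The lost-trades triangle has base Q* - 3.6 = 3.7 and height equal to the gap between the curves at Q = 3.6, which is 112 - 75 = 37. DWL = (1/2)(3.7)(37) = 68.45.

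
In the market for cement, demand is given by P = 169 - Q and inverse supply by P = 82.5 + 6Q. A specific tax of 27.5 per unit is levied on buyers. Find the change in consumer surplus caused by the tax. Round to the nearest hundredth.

-40.83

Without the tax, 169 - Q = 82.5 + 6Q so Q* = 12.3571 and P* = 156.6429.
A tax on buyers shifts demand down by 27.5: (169 - 27.5) - Q = 82.5 + 6Q, so Q_t = 8.4286. Buyers pay P_b = 160.5714; sellers receive P_s = P_b - 27.5 = 133.0714.
CS falls from (1/2)(12.3571)(12.3571) = 76.3495 to (1/2)(8.4286)(8.4286) = 35.5204, a change of -40.8291.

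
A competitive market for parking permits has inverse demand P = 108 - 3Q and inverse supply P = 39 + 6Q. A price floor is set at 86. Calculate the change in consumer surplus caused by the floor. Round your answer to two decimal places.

-7.50

Without the control, 108 - 3Q = 39 + 6Q so Q* = 7.6667 and P* = 85.
At the floor price 86, quantity demanded is (108 - 86)/3 = 7.3333; demand is the short side, so Q = 7.3333 trades at P = 86.
CS goes from (1/2)(7.6667)(23) = 88.1667 to 80.6667 (computed as (108 - 86)(7.3333) - (1/2)(3)(7.3333)^2), a change of -7.5.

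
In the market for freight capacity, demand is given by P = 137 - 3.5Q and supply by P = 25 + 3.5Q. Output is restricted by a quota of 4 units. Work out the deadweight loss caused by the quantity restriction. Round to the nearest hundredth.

504.00

Without the quota, 137 - 3.5Q = 25 + 3.5Q gives Q* = 16.
At Q = 4 the demand price is 137 - 3.5(4) = 123 and the supply price is 25 + 3.5(4) = 39.
DWL = (1/2)(gap between curves at 4) x (Q* - 4) = (1/2)(84)(12) = 504.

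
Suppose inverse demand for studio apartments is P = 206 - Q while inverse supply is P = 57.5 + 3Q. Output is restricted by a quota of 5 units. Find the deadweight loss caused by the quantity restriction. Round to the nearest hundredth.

2064.03

Unrestricted equilibrium: Q* = (206 - 57.5)/(1 + 3) = 37.125.
At Q = 5 the demand price is 206 - (5) = 201 and the supply price is 57.5 + 3(5) = 72.5.
Deadweight loss is the triangle between the curves from 5 to 37.125: (1/2)(201 - 72.5)(37.125 - 5) = 2064.0312.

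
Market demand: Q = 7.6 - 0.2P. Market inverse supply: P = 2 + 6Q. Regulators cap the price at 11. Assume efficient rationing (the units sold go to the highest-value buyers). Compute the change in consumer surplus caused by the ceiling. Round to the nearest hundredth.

8.10

Rewriting demand in inverse form: P = 38 - 5Q.
Without the control, 38 - 5Q = 2 + 6Q so Q* = 3.2727 and P* = 21.6364.
At P = 11, sellers supply (11 - 2)/6 = 1.5 while buyers want more, so the quantity traded is 1.5 at price 11.
CS goes from (1/2)(3.2727)(16.3636) = 26.7769 to 34.875 (computed as (38 - 11)(1.5) - (1/2)(5)(1.5)^2), a change of 8.0981.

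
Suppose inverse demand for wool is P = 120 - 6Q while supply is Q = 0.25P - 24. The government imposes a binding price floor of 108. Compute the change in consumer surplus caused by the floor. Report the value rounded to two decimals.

-5.28

Rewriting supply in inverse form: P = 96 + 4Q.
Free-market equilibrium: 120 - 6Q = 96 + 4Q gives Q* = 2.4, P* = 105.6.
At P = 108, buyers demand (120 - 108)/6 = 2 while sellers would supply more, so the quantity traded is 2 at price 108.
CS goes from (1/2)(2.4)(14.4) = 17.28 to 12 (computed as (120 - 108)(2) - (1/2)(6)(2)^2), a change of -5.28.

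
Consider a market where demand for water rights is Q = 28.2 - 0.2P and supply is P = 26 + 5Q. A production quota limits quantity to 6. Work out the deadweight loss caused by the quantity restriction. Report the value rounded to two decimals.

151.25

Rewriting demand in inverse form: P = 141 - 5Q.
Without the quota, 141 - 5Q = 26 + 5Q gives Q* = 11.5.
At Q = 6 the demand price is 141 - 5(6) = 111 and the supply price is 26 + 5(6) = 56.
Deadweight loss is the triangle between the curves from 6 to 11.5: (1/2)(111 - 56)(11.5 - 6) = 151.25.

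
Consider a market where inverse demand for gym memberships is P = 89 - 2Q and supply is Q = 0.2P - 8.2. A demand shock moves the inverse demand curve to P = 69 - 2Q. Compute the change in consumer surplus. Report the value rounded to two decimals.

-31.02

Rewriting supply in inverse form: P = 41 + 5Q.
Initial equilibrium: Q_0 = 6.8571, P_0 = 75.2857; CS_0 = (1/2)(6.8571)(13.7143) = 47.0204, PS_0 = (1/2)(6.8571)(34.2857) = 117.551.
New equilibrium: 69 - 2Q = 41 + 5Q gives Q_1 = 4, P_1 = 61; CS_1 = 16, PS_1 = 40.
Change in consumer surplus = 16 - 47.0204 = -31.0204.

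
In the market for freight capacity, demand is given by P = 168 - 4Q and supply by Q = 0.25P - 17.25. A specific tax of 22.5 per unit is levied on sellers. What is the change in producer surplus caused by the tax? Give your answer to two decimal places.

-123.40

Rewriting supply in inverse form: P = 69 + 4Q.
Without the tax, 168 - 4Q = 69 + 4Q so Q* = 12.375 and P* = 118.5.
With the tax, sellers need 22.5 more per unit: 168 - 4Q = 69 + 4Q + 22.5, so Q_t = 9.5625. Buyers pay P_b = 129.75; sellers receive P_s = P_b - 22.5 = 107.25.
Producers lose the trapezoid between P_s and P* out to Q_t plus the triangle from Q_t to Q*: change in PS = 182.8828 - 306.2812 = -123.3984.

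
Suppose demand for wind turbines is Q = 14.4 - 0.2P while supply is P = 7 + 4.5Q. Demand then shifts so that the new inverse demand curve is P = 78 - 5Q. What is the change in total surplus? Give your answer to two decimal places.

Rewriting demand in inverse form: P = 72 - 5Q.
Initial equilibrium: Q_0 = 6.8421, P_0 = 37.7895; CS_0 = (1/2)(6.8421)(34.2105) = 117.036, PS_0 = (1/2)(6.8421)(30.7895) = 105.3324.
New equilibrium: 78 - 5Q = 7 + 4.5Q gives Q_1 = 7.4737, P_1 = 40.6316; CS_1 = 139.6399, PS_1 = 125.6759.
Change in total surplus = (139.6399 + 125.6759) - (117.036 + 105.3324) = 42.9474.

42.95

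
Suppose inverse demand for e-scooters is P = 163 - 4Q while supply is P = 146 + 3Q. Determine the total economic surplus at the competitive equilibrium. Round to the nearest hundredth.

20.64

Set 163 - 4Q = 146 + 3Q, which gives 17 = 7Q, so Q* = 2.4286 and P* = 163 - 4(2.4286) = 153.2857.
CS = (1/2)(2.4286)(9.7143) = 11.7959 and PS = (1/2)(2.4286)(7.2857) = 8.8469, so total surplus = 20.6429.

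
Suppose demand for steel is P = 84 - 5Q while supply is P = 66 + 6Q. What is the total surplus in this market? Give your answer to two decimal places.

Setting demand equal to supply, 18 = 11Q, so Q* = 1.6364 and P* = 75.8182.
CS = (1/2)(1.6364)(8.1818) = 6.6942 and PS = (1/2)(1.6364)(9.8182) = 8.0331, so total surplus = 14.7273.

14.73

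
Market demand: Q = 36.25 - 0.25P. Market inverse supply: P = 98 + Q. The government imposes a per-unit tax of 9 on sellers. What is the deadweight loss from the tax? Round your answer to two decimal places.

8.10

Rewriting demand in inverse form: P = 145 - 4Q.
Pre-tax equilibrium: 145 - 4Q = 98 + Q gives Q* = 9.4, P* = 107.4.
With the tax, sellers need 9 more per unit: 145 - 4Q = 98 + Q + 9, so Q_t = 7.6. Buyers pay P_b = 114.6; sellers receive P_s = P_b - 9 = 105.6.
The welfare triangle lost has base Q* - Q_t = 1.8 and height t = 9, so DWL = (1/2)(1.8)(9) = 8.1.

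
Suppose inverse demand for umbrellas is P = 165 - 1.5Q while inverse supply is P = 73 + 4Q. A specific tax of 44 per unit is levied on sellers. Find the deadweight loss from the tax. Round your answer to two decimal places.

Pre-tax equilibrium: 165 - 1.5Q = 73 + 4Q gives Q* = 16.7273, P* = 139.9091.
A tax on sellers shifts supply up by 44: 165 - 1.5Q = 73 + 4Q + 44, so Q_t = 8.7273. Buyers pay P_b = 151.9091; sellers receive P_s = P_b - 44 = 107.9091.
The welfare triangle lost has base Q* - Q_t = 8 and height t = 44, so DWL = (1/2)(8)(44) = 176.

176.00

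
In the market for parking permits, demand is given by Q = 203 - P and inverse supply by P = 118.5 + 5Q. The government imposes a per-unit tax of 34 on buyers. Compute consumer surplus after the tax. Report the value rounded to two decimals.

Rewriting demand in inverse form: P = 203 - Q.
Pre-tax equilibrium: 203 - Q = 118.5 + 5Q gives Q* = 14.0833, P* = 188.9167.
A tax on buyers shifts demand down by 34: (203 - 34) - Q = 118.5 + 5Q, so Q_t = 8.4167. Buyers pay P_b = 194.5833; sellers receive P_s = P_b - 34 = 160.5833.
CS = (1/2)(Q_t)(203 - P_b) = (1/2)(8.4167)(8.4167) = 35.4201.

35.42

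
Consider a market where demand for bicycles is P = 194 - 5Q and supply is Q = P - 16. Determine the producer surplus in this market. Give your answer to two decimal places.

440.06

Rewriting supply in inverse form: P = 16 + Q.
Setting demand equal to supply, 178 = 6Q, so Q* = 29.6667 and P* = 45.6667.
PS is the area between P* and the supply curve from 0 to Q*: (1/2)(29.6667)(29.6667) = 440.0556.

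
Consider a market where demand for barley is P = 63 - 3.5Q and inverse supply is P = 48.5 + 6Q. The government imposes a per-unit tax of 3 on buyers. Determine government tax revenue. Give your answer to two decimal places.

3.63

Pre-tax equilibrium: 63 - 3.5Q = 48.5 + 6Q gives Q* = 1.5263, P* = 57.6579.
A tax on buyers shifts demand down by 3: (63 - 3) - 3.5Q = 48.5 + 6Q, so Q_t = 1.2105. Buyers pay P_b = 58.7632; sellers receive P_s = P_b - 3 = 55.7632.
Revenue is the tax times quantity traded: 3 x 1.2105 = 3.6316.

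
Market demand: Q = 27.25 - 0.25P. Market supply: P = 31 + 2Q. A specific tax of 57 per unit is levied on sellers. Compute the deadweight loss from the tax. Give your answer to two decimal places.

Rewriting demand in inverse form: P = 109 - 4Q.
Without the tax, 109 - 4Q = 31 + 2Q so Q* = 13 and P* = 57.
A tax on sellers shifts supply up by 57: 109 - 4Q = 31 + 2Q + 57, so Q_t = 3.5. Buyers pay P_b = 95; sellers receive P_s = P_b - 57 = 38.
The welfare triangle lost has base Q* - Q_t = 9.5 and height t = 57, so DWL = (1/2)(9.5)(57) = 270.75.

270.75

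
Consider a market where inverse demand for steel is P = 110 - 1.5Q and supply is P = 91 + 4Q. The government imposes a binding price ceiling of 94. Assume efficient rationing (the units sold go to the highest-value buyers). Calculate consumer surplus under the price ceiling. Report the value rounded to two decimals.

Without the control, 110 - 1.5Q = 91 + 4Q so Q* = 3.4545 and P* = 104.8182.
At the ceiling price 94, quantity supplied is (94 - 91)/4 = 0.75; supply is the short side, so Q = 0.75 trades at P = 94.
The demand price at Q = 0.75 is 108.875. CS is the trapezoid between demand and 94 over [0, 0.75]: (1/2)[(110 - 94) + (108.875 - 94)](0.75) = 11.5781.

11.58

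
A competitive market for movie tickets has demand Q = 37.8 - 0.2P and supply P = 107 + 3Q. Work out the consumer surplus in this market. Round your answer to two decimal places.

262.66

Rewriting demand in inverse form: P = 189 - 5Q.
Equilibrium: 189 - 5Q = 107 + 3Q, so Q* = 10.25 and P* = 137.75.
CS is the area between the demand curve and P* from 0 to Q*: (1/2)(10.25)(51.25) = 262.6562.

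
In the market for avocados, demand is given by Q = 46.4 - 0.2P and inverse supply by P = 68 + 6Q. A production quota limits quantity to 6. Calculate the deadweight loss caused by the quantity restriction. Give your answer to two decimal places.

436.55

Rewriting demand in inverse form: P = 232 - 5Q.
Unrestricted equilibrium: Q* = (232 - 68)/(5 + 6) = 14.9091.
At Q = 6 the demand price is 232 - 5(6) = 202 and the supply price is 68 + 6(6) = 104.
Deadweight loss is the triangle between the curves from 6 to 14.9091: (1/2)(202 - 104)(14.9091 - 6) = 436.5455.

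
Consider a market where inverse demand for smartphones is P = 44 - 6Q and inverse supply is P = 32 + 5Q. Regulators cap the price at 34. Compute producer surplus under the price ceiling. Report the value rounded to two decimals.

Without the control, 44 - 6Q = 32 + 5Q so Q* = 1.0909 and P* = 37.4545.
At P = 34, sellers supply (34 - 32)/5 = 0.4 while buyers want more, so the quantity traded is 0.4 at price 34.
PS is the triangle above supply below 34: (1/2)(0.4)(34 - 32) = 0.4.

0.40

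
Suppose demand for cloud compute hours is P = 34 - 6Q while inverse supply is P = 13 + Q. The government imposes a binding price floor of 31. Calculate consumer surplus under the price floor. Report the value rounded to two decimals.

0.75

Free-market equilibrium: 34 - 6Q = 13 + Q gives Q* = 3, P* = 16.
At P = 31, buyers demand (34 - 31)/6 = 0.5 while sellers would supply more, so the quantity traded is 0.5 at price 31.
CS is the triangle under demand above 31: (1/2)(0.5)(34 - 31) = 0.75.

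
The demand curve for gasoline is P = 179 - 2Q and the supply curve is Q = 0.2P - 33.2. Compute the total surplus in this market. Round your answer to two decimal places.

Rewriting supply in inverse form: P = 166 + 5Q.
Set 179 - 2Q = 166 + 5Q, which gives 13 = 7Q, so Q* = 1.8571 and P* = 179 - 2(1.8571) = 175.2857.
Total surplus is the full triangle between the curves from 0 to Q*: (1/2)(1.8571)(179 - 166) = 12.0714.

12.07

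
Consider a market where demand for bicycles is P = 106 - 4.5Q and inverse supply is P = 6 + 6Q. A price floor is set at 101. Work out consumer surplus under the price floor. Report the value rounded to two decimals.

2.78

Free-market equilibrium: 106 - 4.5Q = 6 + 6Q gives Q* = 9.5238, P* = 63.1429.
At the floor price 101, quantity demanded is (106 - 101)/4.5 = 1.1111; demand is the short side, so Q = 1.1111 trades at P = 101.
CS is the triangle under demand above 101: (1/2)(1.1111)(106 - 101) = 2.7778.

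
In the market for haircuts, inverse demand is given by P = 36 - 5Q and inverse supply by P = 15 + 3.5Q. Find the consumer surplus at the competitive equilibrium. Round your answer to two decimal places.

Equilibrium: 36 - 5Q = 15 + 3.5Q, so Q* = 2.4706 and P* = 23.6471.
CS is the area between the demand curve and P* from 0 to Q*: (1/2)(2.4706)(12.3529) = 15.2595.

15.26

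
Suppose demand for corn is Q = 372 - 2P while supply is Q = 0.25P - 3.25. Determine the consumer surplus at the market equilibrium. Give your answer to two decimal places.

369.49

Rewriting demand in inverse form: P = 186 - 0.5Q.
Rewriting supply in inverse form: P = 13 + 4Q.
Equilibrium: 186 - 0.5Q = 13 + 4Q, so Q* = 38.4444 and P* = 166.7778.
CS is the area between the demand curve and P* from 0 to Q*: (1/2)(38.4444)(19.2222) = 369.4938.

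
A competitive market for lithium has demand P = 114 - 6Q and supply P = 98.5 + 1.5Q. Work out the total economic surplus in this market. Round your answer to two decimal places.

Setting demand equal to supply, 15.5 = 7.5Q, so Q* = 2.0667 and P* = 101.6.
Total surplus is the full triangle between the curves from 0 to Q*: (1/2)(2.0667)(114 - 98.5) = 16.0167.

16.02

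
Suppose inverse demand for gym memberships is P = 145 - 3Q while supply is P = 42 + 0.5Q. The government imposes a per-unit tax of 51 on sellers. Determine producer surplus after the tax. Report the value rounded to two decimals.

55.18

Without the tax, 145 - 3Q = 42 + 0.5Q so Q* = 29.4286 and P* = 56.7143.
A tax on sellers shifts supply up by 51: 145 - 3Q = 42 + 0.5Q + 51, so Q_t = 14.8571. Buyers pay P_b = 100.4286; sellers receive P_s = P_b - 51 = 49.4286.
PS = (1/2)(Q_t)(P_s - 42) = (1/2)(14.8571)(7.4286) = 55.1837.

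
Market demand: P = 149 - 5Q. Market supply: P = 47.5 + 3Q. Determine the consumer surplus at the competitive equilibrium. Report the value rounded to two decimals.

402.43

Equilibrium: 149 - 5Q = 47.5 + 3Q, so Q* = 12.6875 and P* = 85.5625.
The demand choke price is 149, so CS = (1/2)(Q*)(149 - P*) = (1/2)(12.6875)(63.4375) = 402.4316.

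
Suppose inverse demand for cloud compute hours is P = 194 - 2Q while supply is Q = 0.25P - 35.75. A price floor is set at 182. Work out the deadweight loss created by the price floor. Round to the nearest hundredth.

Rewriting supply in inverse form: P = 143 + 4Q.
Free-market equilibrium: 194 - 2Q = 143 + 4Q gives Q* = 8.5, P* = 177.
At P = 182, buyers demand (194 - 182)/2 = 6 while sellers would supply more, so the quantity traded is 6 at price 182.
At Q = 6 the demand price is 182 and the supply price is 167. Deadweight loss is the triangle between the curves from 6 to 8.5: (1/2)(182 - 167)(8.5 - 6) = 18.75.

18.75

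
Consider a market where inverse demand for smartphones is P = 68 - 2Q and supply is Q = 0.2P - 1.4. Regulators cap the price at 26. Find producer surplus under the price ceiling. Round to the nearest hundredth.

Rewriting supply in inverse form: P = 7 + 5Q.
Free-market equilibrium: 68 - 2Q = 7 + 5Q gives Q* = 8.7143, P* = 50.5714.
At P = 26, sellers supply (26 - 7)/5 = 3.8 while buyers want more, so the quantity traded is 3.8 at price 26.
PS is the triangle above supply below 26: (1/2)(3.8)(26 - 7) = 36.1.

36.10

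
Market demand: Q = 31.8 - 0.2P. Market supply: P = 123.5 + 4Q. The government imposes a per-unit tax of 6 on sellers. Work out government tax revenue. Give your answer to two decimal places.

19.67

Rewriting demand in inverse form: P = 159 - 5Q.
Pre-tax equilibrium: 159 - 5Q = 123.5 + 4Q gives Q* = 3.9444, P* = 139.2778.
A tax on sellers shifts supply up by 6: 159 - 5Q = 123.5 + 4Q + 6, so Q_t = 3.2778. Buyers pay P_b = 142.6111; sellers receive P_s = P_b - 6 = 136.6111.
Revenue is the tax times quantity traded: 6 x 3.2778 = 19.6667.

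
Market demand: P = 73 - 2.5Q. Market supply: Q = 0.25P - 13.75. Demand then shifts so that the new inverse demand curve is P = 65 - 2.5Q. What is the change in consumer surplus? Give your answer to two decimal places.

Rewriting supply in inverse form: P = 55 + 4Q.
Initial equilibrium: Q_0 = 2.7692, P_0 = 66.0769; CS_0 = (1/2)(2.7692)(6.9231) = 9.5858, PS_0 = (1/2)(2.7692)(11.0769) = 15.3373.
New equilibrium: 65 - 2.5Q = 55 + 4Q gives Q_1 = 1.5385, P_1 = 61.1538; CS_1 = 2.9586, PS_1 = 4.7337.
Change in consumer surplus = 2.9586 - 9.5858 = -6.6272.

-6.63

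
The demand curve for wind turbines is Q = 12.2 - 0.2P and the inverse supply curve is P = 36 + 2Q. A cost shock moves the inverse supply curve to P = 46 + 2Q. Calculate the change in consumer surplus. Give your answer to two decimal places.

-20.41

Rewriting demand in inverse form: P = 61 - 5Q.
Initial equilibrium: Q_0 = 3.5714, P_0 = 43.1429; CS_0 = (1/2)(3.5714)(17.8571) = 31.8878, PS_0 = (1/2)(3.5714)(7.1429) = 12.7551.
New equilibrium: 61 - 5Q = 46 + 2Q gives Q_1 = 2.1429, P_1 = 50.2857; CS_1 = 11.4796, PS_1 = 4.5918.
Change in consumer surplus = 11.4796 - 31.8878 = -20.4082.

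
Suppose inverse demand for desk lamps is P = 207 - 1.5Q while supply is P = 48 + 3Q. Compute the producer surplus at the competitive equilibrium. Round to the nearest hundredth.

Set 207 - 1.5Q = 48 + 3Q, which gives 159 = 4.5Q, so Q* = 35.3333 and P* = 207 - 1.5(35.3333) = 154.
Producer surplus is the triangle above supply below P*: (1/2)(35.3333)(154 - 48) = (1/2)(35.3333)(106) = 1872.6667.

1872.67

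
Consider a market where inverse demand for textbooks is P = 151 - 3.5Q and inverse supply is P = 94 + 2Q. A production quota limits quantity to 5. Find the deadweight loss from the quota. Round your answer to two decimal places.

79.11

Unrestricted equilibrium: Q* = (151 - 94)/(3.5 + 2) = 10.3636.
At Q = 5 the demand price is 151 - 3.5(5) = 133.5 and the supply price is 94 + 2(5) = 104.
DWL = (1/2)(gap between curves at 5) x (Q* - 5) = (1/2)(29.5)(5.3636) = 79.1136.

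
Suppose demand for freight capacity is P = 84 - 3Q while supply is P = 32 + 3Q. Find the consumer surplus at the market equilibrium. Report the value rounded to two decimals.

112.67

Equilibrium: 84 - 3Q = 32 + 3Q, so Q* = 8.6667 and P* = 58.
CS is the area between the demand curve and P* from 0 to Q*: (1/2)(8.6667)(26) = 112.6667.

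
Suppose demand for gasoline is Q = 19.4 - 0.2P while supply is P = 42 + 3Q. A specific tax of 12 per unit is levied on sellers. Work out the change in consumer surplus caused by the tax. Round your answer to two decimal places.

Rewriting demand in inverse form: P = 97 - 5Q.
Without the tax, 97 - 5Q = 42 + 3Q so Q* = 6.875 and P* = 62.625.
With the tax, sellers need 12 more per unit: 97 - 5Q = 42 + 3Q + 12, so Q_t = 5.375. Buyers pay P_b = 70.125; sellers receive P_s = P_b - 12 = 58.125.
Consumers lose the trapezoid between P* and P_b out to Q_t plus the triangle from Q_t to Q*: change in CS = 72.2266 - 118.1641 = -45.9375.

-45.94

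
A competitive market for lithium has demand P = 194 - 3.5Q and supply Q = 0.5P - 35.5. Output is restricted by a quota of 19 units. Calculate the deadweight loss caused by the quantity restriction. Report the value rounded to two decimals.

31.11

Rewriting supply in inverse form: P = 71 + 2Q.
Unrestricted equilibrium: Q* = (194 - 71)/(3.5 + 2) = 22.3636.
At Q = 19 the demand price is 194 - 3.5(19) = 127.5 and the supply price is 71 + 2(19) = 109.
Deadweight loss is the triangle between the curves from 19 to 22.3636: (1/2)(127.5 - 109)(22.3636 - 19) = 31.1136.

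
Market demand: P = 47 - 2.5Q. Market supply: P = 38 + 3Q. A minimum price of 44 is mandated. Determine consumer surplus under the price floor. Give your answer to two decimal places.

1.80

Without the control, 47 - 2.5Q = 38 + 3Q so Q* = 1.6364 and P* = 42.9091.
At P = 44, buyers demand (47 - 44)/2.5 = 1.2 while sellers would supply more, so the quantity traded is 1.2 at price 44.
CS is the triangle under demand above 44: (1/2)(1.2)(47 - 44) = 1.8.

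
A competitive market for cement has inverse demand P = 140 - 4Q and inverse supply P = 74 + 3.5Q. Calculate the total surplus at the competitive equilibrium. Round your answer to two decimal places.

290.40

Setting demand equal to supply, 66 = 7.5Q, so Q* = 8.8 and P* = 104.8.
Total surplus is the full triangle between the curves from 0 to Q*: (1/2)(8.8)(140 - 74) = 290.4.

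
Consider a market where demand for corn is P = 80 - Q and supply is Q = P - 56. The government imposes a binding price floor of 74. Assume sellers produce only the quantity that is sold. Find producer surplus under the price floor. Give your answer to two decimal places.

90.00

Rewriting supply in inverse form: P = 56 + Q.
Free-market equilibrium: 80 - Q = 56 + Q gives Q* = 12, P* = 68.
At the floor price 74, quantity demanded is (80 - 74)/1 = 6; demand is the short side, so Q = 6 trades at P = 74.
The supply price at Q = 6 is 62. PS is the trapezoid between 74 and supply over [0, 6]: (1/2)[(74 - 56) + (74 - 62)](6) = 90.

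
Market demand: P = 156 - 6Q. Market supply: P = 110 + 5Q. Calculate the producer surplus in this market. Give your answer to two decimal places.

43.72

Equilibrium: 156 - 6Q = 110 + 5Q, so Q* = 4.1818 and P* = 130.9091.
PS is the area between P* and the supply curve from 0 to Q*: (1/2)(4.1818)(20.9091) = 43.719.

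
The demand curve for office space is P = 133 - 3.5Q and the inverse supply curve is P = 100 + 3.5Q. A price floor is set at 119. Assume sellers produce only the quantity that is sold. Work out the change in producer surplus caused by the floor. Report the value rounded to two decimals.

Without the control, 133 - 3.5Q = 100 + 3.5Q so Q* = 4.7143 and P* = 116.5.
At P = 119, buyers demand (133 - 119)/3.5 = 4 while sellers would supply more, so the quantity traded is 4 at price 119.
PS goes from (1/2)(4.7143)(16.5) = 38.8929 to 48 (computed as (119 - 100)(4) - (1/2)(3.5)(4)^2), a change of 9.1071.

9.11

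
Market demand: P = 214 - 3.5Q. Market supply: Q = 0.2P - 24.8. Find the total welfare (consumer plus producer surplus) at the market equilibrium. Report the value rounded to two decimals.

476.47

Rewriting supply in inverse form: P = 124 + 5Q.
Setting demand equal to supply, 90 = 8.5Q, so Q* = 10.5882 and P* = 176.9412.
Total surplus is the full triangle between the curves from 0 to Q*: (1/2)(10.5882)(214 - 124) = 476.4706.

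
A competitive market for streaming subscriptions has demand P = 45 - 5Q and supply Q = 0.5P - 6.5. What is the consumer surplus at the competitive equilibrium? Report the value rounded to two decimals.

Rewriting supply in inverse form: P = 13 + 2Q.
Setting demand equal to supply, 32 = 7Q, so Q* = 4.5714 and P* = 22.1429.
Consumer surplus is the triangle under demand above P*: (1/2)(4.5714)(45 - 22.1429) = (1/2)(4.5714)(22.8571) = 52.2449.

52.24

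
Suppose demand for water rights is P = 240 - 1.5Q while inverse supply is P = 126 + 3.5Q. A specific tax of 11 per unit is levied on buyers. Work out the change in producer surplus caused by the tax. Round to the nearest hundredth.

-167.09

Pre-tax equilibrium: 240 - 1.5Q = 126 + 3.5Q gives Q* = 22.8, P* = 205.8.
A tax on buyers shifts demand down by 11: (240 - 11) - 1.5Q = 126 + 3.5Q, so Q_t = 20.6. Buyers pay P_b = 209.1; sellers receive P_s = P_b - 11 = 198.1.
PS falls from (1/2)(22.8)(79.8) = 909.72 to (1/2)(20.6)(72.1) = 742.63, a change of -167.09.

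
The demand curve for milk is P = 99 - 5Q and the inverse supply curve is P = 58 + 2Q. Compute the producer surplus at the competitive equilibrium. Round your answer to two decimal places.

34.31

Set 99 - 5Q = 58 + 2Q, which gives 41 = 7Q, so Q* = 5.8571 and P* = 99 - 5(5.8571) = 69.7143.
Producer surplus is the triangle above supply below P*: (1/2)(5.8571)(69.7143 - 58) = (1/2)(5.8571)(11.7143) = 34.3061.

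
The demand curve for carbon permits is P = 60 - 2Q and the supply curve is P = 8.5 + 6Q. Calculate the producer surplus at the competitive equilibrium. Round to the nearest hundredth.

124.32

Setting demand equal to supply, 51.5 = 8Q, so Q* = 6.4375 and P* = 47.125.
PS is the area between P* and the supply curve from 0 to Q*: (1/2)(6.4375)(38.625) = 124.3242.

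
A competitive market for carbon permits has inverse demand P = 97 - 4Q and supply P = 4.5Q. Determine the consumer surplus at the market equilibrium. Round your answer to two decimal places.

Set 97 - 4Q = 4.5Q, which gives 97 = 8.5Q, so Q* = 11.4118 and P* = 97 - 4(11.4118) = 51.3529.
CS is the area between the demand curve and P* from 0 to Q*: (1/2)(11.4118)(45.6471) = 260.4567.

260.46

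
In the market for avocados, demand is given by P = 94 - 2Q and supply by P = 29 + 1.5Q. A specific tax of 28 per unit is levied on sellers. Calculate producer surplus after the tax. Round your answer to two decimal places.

Without the tax, 94 - 2Q = 29 + 1.5Q so Q* = 18.5714 and P* = 56.8571.
With the tax, sellers need 28 more per unit: 94 - 2Q = 29 + 1.5Q + 28, so Q_t = 10.5714. Buyers pay P_b = 72.8571; sellers receive P_s = P_b - 28 = 44.8571.
PS = (1/2)(Q_t)(P_s - 29) = (1/2)(10.5714)(15.8571) = 83.8163.

83.82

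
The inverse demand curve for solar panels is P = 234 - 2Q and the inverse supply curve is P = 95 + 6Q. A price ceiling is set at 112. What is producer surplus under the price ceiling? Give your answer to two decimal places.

Without the control, 234 - 2Q = 95 + 6Q so Q* = 17.375 and P* = 199.25.
At P = 112, sellers supply (112 - 95)/6 = 2.8333 while buyers want more, so the quantity traded is 2.8333 at price 112.
PS is the triangle above supply below 112: (1/2)(2.8333)(112 - 95) = 24.0833.

24.08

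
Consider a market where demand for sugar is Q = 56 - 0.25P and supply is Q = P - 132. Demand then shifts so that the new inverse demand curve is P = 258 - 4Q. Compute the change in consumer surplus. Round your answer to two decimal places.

Rewriting demand in inverse form: P = 224 - 4Q.
Rewriting supply in inverse form: P = 132 + Q.
Initial equilibrium: Q_0 = 18.4, P_0 = 150.4; CS_0 = (1/2)(18.4)(73.6) = 677.12, PS_0 = (1/2)(18.4)(18.4) = 169.28.
New equilibrium: 258 - 4Q = 132 + Q gives Q_1 = 25.2, P_1 = 157.2; CS_1 = 1270.08, PS_1 = 317.52.
Change in consumer surplus = 1270.08 - 677.12 = 592.96.

592.96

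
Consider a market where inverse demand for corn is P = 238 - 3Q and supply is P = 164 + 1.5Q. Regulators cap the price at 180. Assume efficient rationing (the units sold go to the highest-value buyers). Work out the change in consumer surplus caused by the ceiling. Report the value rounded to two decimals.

42.37

Without the control, 238 - 3Q = 164 + 1.5Q so Q* = 16.4444 and P* = 188.6667.
At the ceiling price 180, quantity supplied is (180 - 164)/1.5 = 10.6667; supply is the short side, so Q = 10.6667 trades at P = 180.
CS goes from (1/2)(16.4444)(49.3333) = 405.6296 to 448 (computed as (238 - 180)(10.6667) - (1/2)(3)(10.6667)^2), a change of 42.3704.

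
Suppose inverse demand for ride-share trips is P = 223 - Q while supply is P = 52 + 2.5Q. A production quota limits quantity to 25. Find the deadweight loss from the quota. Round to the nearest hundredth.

Without the quota, 223 - Q = 52 + 2.5Q gives Q* = 48.8571.
At Q = 25 the demand price is 223 - (25) = 198 and the supply price is 52 + 2.5(25) = 114.5.
Deadweight loss is the triangle between the curves from 25 to 48.8571: (1/2)(198 - 114.5)(48.8571 - 25) = 996.0357.

996.04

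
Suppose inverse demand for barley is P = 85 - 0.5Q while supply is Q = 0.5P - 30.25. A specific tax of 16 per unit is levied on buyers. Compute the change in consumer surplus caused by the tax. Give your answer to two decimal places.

-21.12

Rewriting supply in inverse form: P = 60.5 + 2Q.
Pre-tax equilibrium: 85 - 0.5Q = 60.5 + 2Q gives Q* = 9.8, P* = 80.1.
With the tax, buyers' net willingness to pay falls by 16: (85 - 16) - 0.5Q = 60.5 + 2Q, so Q_t = 3.4. Buyers pay P_b = 83.3; sellers receive P_s = P_b - 16 = 67.3.
CS falls from (1/2)(9.8)(4.9) = 24.01 to (1/2)(3.4)(1.7) = 2.89, a change of -21.12.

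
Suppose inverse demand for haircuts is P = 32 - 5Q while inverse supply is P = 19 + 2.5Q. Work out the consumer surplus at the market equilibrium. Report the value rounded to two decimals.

7.51

Set 32 - 5Q = 19 + 2.5Q, which gives 13 = 7.5Q, so Q* = 1.7333 and P* = 32 - 5(1.7333) = 23.3333.
CS is the area between the demand curve and P* from 0 to Q*: (1/2)(1.7333)(8.6667) = 7.5111.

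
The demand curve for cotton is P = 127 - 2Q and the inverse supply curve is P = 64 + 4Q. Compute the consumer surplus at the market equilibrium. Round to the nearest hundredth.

110.25

Set 127 - 2Q = 64 + 4Q, which gives 63 = 6Q, so Q* = 10.5 and P* = 127 - 2(10.5) = 106.
The demand choke price is 127, so CS = (1/2)(Q*)(127 - P*) = (1/2)(10.5)(21) = 110.25.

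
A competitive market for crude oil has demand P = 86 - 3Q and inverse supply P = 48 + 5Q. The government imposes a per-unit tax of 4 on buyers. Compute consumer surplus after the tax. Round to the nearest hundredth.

Pre-tax equilibrium: 86 - 3Q = 48 + 5Q gives Q* = 4.75, P* = 71.75.
With the tax, buyers' net willingness to pay falls by 4: (86 - 4) - 3Q = 48 + 5Q, so Q_t = 4.25. Buyers pay P_b = 73.25; sellers receive P_s = P_b - 4 = 69.25.
Consumer surplus is the triangle under demand above P_b: (1/2)(4.25)(86 - 73.25) = 27.0938.

27.09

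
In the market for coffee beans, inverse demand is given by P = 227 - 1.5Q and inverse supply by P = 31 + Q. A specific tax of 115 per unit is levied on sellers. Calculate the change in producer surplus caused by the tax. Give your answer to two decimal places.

-2548.40

Without the tax, 227 - 1.5Q = 31 + Q so Q* = 78.4 and P* = 109.4.
With the tax, sellers need 115 more per unit: 227 - 1.5Q = 31 + Q + 115, so Q_t = 32.4. Buyers pay P_b = 178.4; sellers receive P_s = P_b - 115 = 63.4.
Producers lose the trapezoid between P_s and P* out to Q_t plus the triangle from Q_t to Q*: change in PS = 524.88 - 3073.28 = -2548.4.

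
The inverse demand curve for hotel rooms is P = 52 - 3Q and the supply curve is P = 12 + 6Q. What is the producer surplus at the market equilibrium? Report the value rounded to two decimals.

59.26

Setting demand equal to supply, 40 = 9Q, so Q* = 4.4444 and P* = 38.6667.
Producer surplus is the triangle above supply below P*: (1/2)(4.4444)(38.6667 - 12) = (1/2)(4.4444)(26.6667) = 59.2593.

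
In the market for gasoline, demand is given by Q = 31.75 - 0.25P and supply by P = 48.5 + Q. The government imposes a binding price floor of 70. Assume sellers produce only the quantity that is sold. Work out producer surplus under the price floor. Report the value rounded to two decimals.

Rewriting demand in inverse form: P = 127 - 4Q.
Without the control, 127 - 4Q = 48.5 + Q so Q* = 15.7 and P* = 64.2.
At P = 70, buyers demand (127 - 70)/4 = 14.25 while sellers would supply more, so the quantity traded is 14.25 at price 70.
The supply price at Q = 14.25 is 62.75. PS is the trapezoid between 70 and supply over [0, 14.25]: (1/2)[(70 - 48.5) + (70 - 62.75)](14.25) = 204.8438.

204.84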